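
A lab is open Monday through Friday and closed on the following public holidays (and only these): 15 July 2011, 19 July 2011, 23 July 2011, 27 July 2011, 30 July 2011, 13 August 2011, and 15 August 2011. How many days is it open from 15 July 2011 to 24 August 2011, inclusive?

25

15 July 2011 is a Friday.
The range spans 41 days (inclusive of both endpoints).
41 = 7 × 5 + 6, so there are 5 full weeks plus 6 extra days.
Each full week contributes 5 weekdays (Mon–Fri): 5 × 5 = 25.
The 6 extra days are Friday, Saturday, Sunday, Monday, Tuesday, Wednesday — 4 of them qualify.
Total: 25 + 4 = 29.
Holidays: 15 July 2011 (Fri); 19 July 2011 (Tue); 23 July 2011 (Sat); 27 July 2011 (Wed); 30 July 2011 (Sat); 13 August 2011 (Sat); 15 August 2011 (Mon).
4 of the 7 holidays fall on weekdays; the rest are weekends and were already excluded.
Business days: 29 − 4 = 25.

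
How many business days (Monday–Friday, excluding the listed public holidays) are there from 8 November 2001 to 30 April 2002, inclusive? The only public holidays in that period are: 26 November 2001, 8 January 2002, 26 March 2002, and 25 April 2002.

120 business days

8 November 2001 is a Thursday.
That's 174 days from start to end, counting both.
174 = 7 × 24 + 6, so there are 24 full weeks plus 6 extra days.
Each full week contributes 5 weekdays (Mon–Fri): 24 × 5 = 120.
The 6 extra days are Thursday, Friday, Saturday, Sunday, Monday, Tuesday — 4 of them qualify.
Total: 120 + 4 = 124.
Holidays: 26 November 2001 (Mon); 8 January 2002 (Tue); 26 March 2002 (Tue); 25 April 2002 (Thu).
All 4 holidays fall on weekdays, so subtract 4.
Business days: 124 − 4 = 120.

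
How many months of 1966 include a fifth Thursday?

4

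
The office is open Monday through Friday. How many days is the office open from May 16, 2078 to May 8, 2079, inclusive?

256

May 16, 2078 is a Monday.
The range spans 358 days (inclusive of both endpoints).
358 = 7 × 51 + 1, so there are 51 full weeks plus 1 extra day.
Each full week contributes 5 weekdays (Mon–Fri): 51 × 5 = 255.
The 1 extra day is Mon — 1 of them qualifies.
Total: 255 + 1 = 256.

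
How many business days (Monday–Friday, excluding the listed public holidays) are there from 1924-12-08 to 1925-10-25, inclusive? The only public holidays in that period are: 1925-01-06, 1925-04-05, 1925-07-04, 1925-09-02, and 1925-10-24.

228 business days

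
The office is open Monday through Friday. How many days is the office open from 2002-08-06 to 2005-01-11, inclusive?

636

2002-08-06 is a Tuesday.
That's 890 days from start to end, counting both.
890 = 7 × 127 + 1, so there are 127 full weeks plus 1 extra day.
Each full week contributes 5 weekdays (Mon–Fri): 127 × 5 = 635.
The 1 extra day is Tue — 1 of them qualifies.
Total: 635 + 1 = 636.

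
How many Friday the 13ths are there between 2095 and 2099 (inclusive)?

10

Friday-the-13ths by year:
2095: May
2096: Jan, Apr, Jul
2097: Sep, Dec
2098: Jun
2099: Feb, Mar, Nov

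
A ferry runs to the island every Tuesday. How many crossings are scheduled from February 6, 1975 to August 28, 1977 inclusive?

133 Tuesdays

February 6, 1975 is a Thursday.
From February 6, 1975 to August 28, 1977 is 935 days inclusive.
935 = 7 × 133 + 4, so there are 133 full weeks plus 4 extra days.
Each full week contributes one Tuesday: 133 so far.
The 4 extra days are Thu, Fri, Sat, Sun — none qualify.
Total: 133 + 0 = 133.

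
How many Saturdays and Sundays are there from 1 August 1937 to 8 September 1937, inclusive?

1 August 1937 is a Sunday.
The range spans 39 days (inclusive of both endpoints).
39 = 7 × 5 + 4, so there are 5 full weeks plus 4 extra days.
Each full week contributes 2 weekend days (Sat, Sun): 5 × 2 = 10.
The 4 extra days are Sun, Mon, Tue, Wed — 1 of them qualifies.
Total: 10 + 1 = 11.

11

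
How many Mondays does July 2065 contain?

2065-07-01 is a Wednesday.
From 2065-07-01 to 2065-07-31 is 31 days inclusive.
31 = 7 × 4 + 3, so there are 4 full weeks plus 3 extra days.
Each full week contributes one Monday: 4 so far.
The 3 extra days are Wednesday, Thursday, Friday — none qualify.
Total: 4 + 0 = 4.

4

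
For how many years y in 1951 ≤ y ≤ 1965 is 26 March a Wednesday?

2

Day of week of March 26 in each year:
1951: Mon, 1952: Wed ✓, 1953: Thu, 1954: Fri, 1955: Sat, 1956: Mon, 1957: Tue, 1958: Wed ✓, 1959: Thu, 1960: Sat, 1961: Sun, 1962: Mon, 1963: Tue, 1964: Thu, 1965: Fri
Wednesdays: 1952, 1958.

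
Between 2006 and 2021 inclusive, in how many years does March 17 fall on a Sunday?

Day of week of March 17 in each year:
2006: Fri, 2007: Sat, 2008: Mon, 2009: Tue, 2010: Wed, 2011: Thu, 2012: Sat, 2013: Sun ✓, 2014: Mon, 2015: Tue, 2016: Thu, 2017: Fri, 2018: Sat, 2019: Sun ✓, 2020: Tue, 2021: Wed
Sundays: 2013, 2019.

2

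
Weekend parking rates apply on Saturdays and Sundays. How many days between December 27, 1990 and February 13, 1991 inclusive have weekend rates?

December 27, 1990 is a Thursday.
From December 27, 1990 to February 13, 1991 is 49 days inclusive.
49 = 7 × 7, so the span is exactly 7 full weeks.
Each full week contributes 2 weekend days (Sat, Sun): 7 × 2 = 14.

14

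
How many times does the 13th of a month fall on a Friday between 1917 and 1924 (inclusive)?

Friday-the-13ths by year:
1917: Apr, Jul
1918: Sep, Dec
1919: Jun
1920: Feb, Aug
1921: May
1922: Jan, Oct
1923: Apr, Jul
1924: Jun

13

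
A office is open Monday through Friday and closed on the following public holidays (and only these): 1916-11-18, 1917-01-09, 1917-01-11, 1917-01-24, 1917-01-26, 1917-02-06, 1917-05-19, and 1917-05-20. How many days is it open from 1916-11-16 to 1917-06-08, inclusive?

1916-11-16 is a Thursday.
That's 205 days from start to end, counting both.
205 = 7 × 29 + 2, so there are 29 full weeks plus 2 extra days.
Each full week contributes 5 weekdays (Mon–Fri): 29 × 5 = 145.
The 2 extra days are Thu, Fri — 2 of them qualify.
Total: 145 + 2 = 147.
Holidays: 1916-11-18 (Sat); 1917-01-09 (Tue); 1917-01-11 (Thu); 1917-01-24 (Wed); 1917-01-26 (Fri); 1917-02-06 (Tue); 1917-05-19 (Sat); 1917-05-20 (Sun).
5 of the 8 holidays fall on weekdays; the rest are weekends and were already excluded.
Business days: 147 − 5 = 142.

142 working days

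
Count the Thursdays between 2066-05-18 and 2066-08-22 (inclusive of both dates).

14 Thursdays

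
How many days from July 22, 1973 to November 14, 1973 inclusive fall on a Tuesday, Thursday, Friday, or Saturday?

July 22, 1973 is a Sunday.
That's 116 days from start to end, counting both.
116 = 7 × 16 + 4, so there are 16 full weeks plus 4 extra days.
Each full week contributes 4 days from the set (Tue, Thu, Fri, Sat): 16 × 4 = 64.
The 4 extra days are Sunday, Monday, Tuesday, Wednesday — 1 of them qualifies.
Total: 64 + 1 = 65.

65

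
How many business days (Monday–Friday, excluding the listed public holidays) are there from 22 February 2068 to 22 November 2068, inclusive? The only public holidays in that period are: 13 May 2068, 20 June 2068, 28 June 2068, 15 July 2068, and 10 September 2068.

194

22 February 2068 is a Wednesday.
From 22 February 2068 to 22 November 2068 is 275 days inclusive.
275 = 7 × 39 + 2, so there are 39 full weeks plus 2 extra days.
Each full week contributes 5 weekdays (Mon–Fri): 39 × 5 = 195.
The 2 extra days are Wednesday, Thursday — 2 of them qualify.
Total: 195 + 2 = 197.
Holidays: 13 May 2068 (Sun); 20 June 2068 (Wed); 28 June 2068 (Thu); 15 July 2068 (Sun); 10 September 2068 (Mon).
3 of the 5 holidays fall on weekdays; the rest are weekends and were already excluded.
Business days: 197 − 3 = 194.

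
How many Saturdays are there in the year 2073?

52

Jan 1, 2073 is a Sunday.
That's 365 days from start to end, counting both.
365 = 7 × 52 + 1, so there are 52 full weeks plus 1 extra day.
Each full week contributes one Saturday: 52 so far.
The 1 extra day is Sun — none qualify.
Total: 52 + 0 = 52.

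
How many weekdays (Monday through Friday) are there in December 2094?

23 weekdays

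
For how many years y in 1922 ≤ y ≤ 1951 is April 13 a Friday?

5

Day of week of April 13 in each year:
1922: Thu, 1923: Fri ✓, 1924: Sun, 1925: Mon, 1926: Tue, 1927: Wed, 1928: Fri ✓, 1929: Sat, 1930: Sun, 1931: Mon, 1932: Wed, 1933: Thu, 1934: Fri ✓, 1935: Sat, 1936: Mon, 1937: Tue, 1938: Wed, 1939: Thu, 1940: Sat, 1941: Sun, 1942: Mon, 1943: Tue, 1944: Thu, 1945: Fri ✓, 1946: Sat, 1947: Sun, 1948: Tue, 1949: Wed, 1950: Thu, 1951: Fri ✓
Fridays: 1923, 1928, 1934, 1945, 1951.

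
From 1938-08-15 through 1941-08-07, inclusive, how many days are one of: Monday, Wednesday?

312

1938-08-15 is a Monday.
The range spans 1089 days (inclusive of both endpoints).
1089 = 7 × 155 + 4, so there are 155 full weeks plus 4 extra days.
Each full week contributes 2 days from the set (Mon, Wed): 155 × 2 = 310.
The 4 extra days are Monday, Tuesday, Wednesday, Thursday — 2 of them qualify.
Total: 310 + 2 = 312.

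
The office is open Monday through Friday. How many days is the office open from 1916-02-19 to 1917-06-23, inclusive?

1916-02-19 is a Saturday.
That's 491 days from start to end, counting both.
491 = 7 × 70 + 1, so there are 70 full weeks plus 1 extra day.
Each full week contributes 5 weekdays (Mon–Fri): 70 × 5 = 350.
The 1 extra day is Sat — none qualify.
Total: 350 + 0 = 350.

350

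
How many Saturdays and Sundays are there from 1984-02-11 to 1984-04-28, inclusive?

1984-02-11 is a Saturday.
From 1984-02-11 to 1984-04-28 is 78 days inclusive.
78 = 7 × 11 + 1, so there are 11 full weeks plus 1 extra day.
Each full week contributes 2 weekend days (Sat, Sun): 11 × 2 = 22.
The 1 extra day is Sat — 1 of them qualifies.
Total: 22 + 1 = 23.

23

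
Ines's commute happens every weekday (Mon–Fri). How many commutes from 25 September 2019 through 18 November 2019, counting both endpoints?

39 weekdays

25 September 2019 is a Wednesday.
From 25 September 2019 to 18 November 2019 is 55 days inclusive.
55 = 7 × 7 + 6, so there are 7 full weeks plus 6 extra days.
Each full week contributes 5 weekdays (Mon–Fri): 7 × 5 = 35.
The 6 extra days are Wed, Thu, Fri, Sat, Sun, Mon — 4 of them qualify.
Total: 35 + 4 = 39.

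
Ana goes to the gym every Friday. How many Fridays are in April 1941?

4

Apr 1, 1941 is a Tuesday.
The range spans 30 days (inclusive of both endpoints).
30 = 7 × 4 + 2, so there are 4 full weeks plus 2 extra days.
Each full week contributes one Friday: 4 so far.
The 2 extra days are Tue, Wed — none qualify.
Total: 4 + 0 = 4.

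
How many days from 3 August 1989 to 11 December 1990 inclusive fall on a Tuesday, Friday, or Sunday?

213

3 August 1989 is a Thursday.
That's 496 days from start to end, counting both.
496 = 7 × 70 + 6, so there are 70 full weeks plus 6 extra days.
Each full week contributes 3 days from the set (Tue, Fri, Sun): 70 × 3 = 210.
The 6 extra days are Thursday, Friday, Saturday, Sunday, Monday, Tuesday — 3 of them qualify.
Total: 210 + 3 = 213.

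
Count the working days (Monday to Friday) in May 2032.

May 1, 2032 is a Saturday.
The range spans 31 days (inclusive of both endpoints).
31 = 7 × 4 + 3, so there are 4 full weeks plus 3 extra days.
Each full week contributes 5 weekdays (Mon–Fri): 4 × 5 = 20.
The 3 extra days are Saturday, Sunday, Monday — 1 of them qualifies.
Total: 20 + 1 = 21.

21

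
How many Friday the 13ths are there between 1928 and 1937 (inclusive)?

Friday-the-13ths by year:
1928: Jan, Apr, Jul
1929: Sep, Dec
1930: Jun
1931: Feb, Mar, Nov
1932: May
1933: Jan, Oct
1934: Apr, Jul
1935: Sep, Dec
1936: Mar, Nov
1937: Aug

19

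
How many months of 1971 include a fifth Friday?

A month has five Fridays exactly when Friday falls within its first (length − 28) days.
Jan: 31 days, starts Fri → 5 of Fri, Sat, Sun ✓
Feb: 28 days, starts Mon → 5 of (none)
Mar: 31 days, starts Mon → 5 of Mon, Tue, Wed
Apr: 30 days, starts Thu → 5 of Thu, Fri ✓
May: 31 days, starts Sat → 5 of Sat, Sun, Mon
Jun: 30 days, starts Tue → 5 of Tue, Wed
Jul: 31 days, starts Thu → 5 of Thu, Fri, Sat ✓
Aug: 31 days, starts Sun → 5 of Sun, Mon, Tue
Sep: 30 days, starts Wed → 5 of Wed, Thu
Oct: 31 days, starts Fri → 5 of Fri, Sat, Sun ✓
Nov: 30 days, starts Mon → 5 of Mon, Tue
Dec: 31 days, starts Wed → 5 of Wed, Thu, Fri ✓
Months with five Fridays: Jan, Apr, Jul, Oct, Dec.

5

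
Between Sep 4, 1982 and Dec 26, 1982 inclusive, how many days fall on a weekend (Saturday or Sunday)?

Sep 4, 1982 is a Saturday.
That's 114 days from start to end, counting both.
114 = 7 × 16 + 2, so there are 16 full weeks plus 2 extra days.
Each full week contributes 2 weekend days (Sat, Sun): 16 × 2 = 32.
The 2 extra days are Sat, Sun — 2 of them qualify.
Total: 32 + 2 = 34.

34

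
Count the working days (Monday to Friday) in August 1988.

23

Aug 1, 1988 is a Monday.
The range spans 31 days (inclusive of both endpoints).
31 = 7 × 4 + 3, so there are 4 full weeks plus 3 extra days.
Each full week contributes 5 weekdays (Mon–Fri): 4 × 5 = 20.
The 3 extra days are Mon, Tue, Wed — 3 of them qualify.
Total: 20 + 3 = 23.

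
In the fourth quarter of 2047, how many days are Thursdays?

1 October 2047 is a Tuesday.
That's 92 days from start to end, counting both.
92 = 7 × 13 + 1, so there are 13 full weeks plus 1 extra day.
Each full week contributes one Thursday: 13 so far.
The 1 extra day is Tue — none qualify.
Total: 13 + 0 = 13.

13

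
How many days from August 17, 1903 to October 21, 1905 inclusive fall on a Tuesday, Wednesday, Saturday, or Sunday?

455

August 17, 1903 is a Monday.
From August 17, 1903 to October 21, 1905 is 797 days inclusive.
797 = 7 × 113 + 6, so there are 113 full weeks plus 6 extra days.
Each full week contributes 4 days from the set (Tue, Wed, Sat, Sun): 113 × 4 = 452.
The 6 extra days are Mon, Tue, Wed, Thu, Fri, Sat — 3 of them qualify.
Total: 452 + 3 = 455.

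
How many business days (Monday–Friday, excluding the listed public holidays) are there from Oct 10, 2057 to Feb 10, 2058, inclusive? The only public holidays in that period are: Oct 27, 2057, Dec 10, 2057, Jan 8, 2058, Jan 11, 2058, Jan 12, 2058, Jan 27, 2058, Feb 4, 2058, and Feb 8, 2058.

83

Oct 10, 2057 is a Wednesday.
From Oct 10, 2057 to Feb 10, 2058 is 124 days inclusive.
124 = 7 × 17 + 5, so there are 17 full weeks plus 5 extra days.
Each full week contributes 5 weekdays (Mon–Fri): 17 × 5 = 85.
The 5 extra days are Wednesday, Thursday, Friday, Saturday, Sunday — 3 of them qualify.
Total: 85 + 3 = 88.
Holidays: Oct 27, 2057 (Sat); Dec 10, 2057 (Mon); Jan 8, 2058 (Tue); Jan 11, 2058 (Fri); Jan 12, 2058 (Sat); Jan 27, 2058 (Sun); Feb 4, 2058 (Mon); Feb 8, 2058 (Fri).
5 of the 8 holidays fall on weekdays; the rest are weekends and were already excluded.
Business days: 88 − 5 = 83.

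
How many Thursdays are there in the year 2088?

53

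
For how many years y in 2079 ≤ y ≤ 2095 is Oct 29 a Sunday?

3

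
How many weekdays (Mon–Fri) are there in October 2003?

1 October 2003 is a Wednesday.
The range spans 31 days (inclusive of both endpoints).
31 = 7 × 4 + 3, so there are 4 full weeks plus 3 extra days.
Each full week contributes 5 weekdays (Mon–Fri): 4 × 5 = 20.
The 3 extra days are Wednesday, Thursday, Friday — 3 of them qualify.
Total: 20 + 3 = 23.

23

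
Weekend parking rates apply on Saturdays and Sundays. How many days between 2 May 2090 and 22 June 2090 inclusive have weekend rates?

14

2 May 2090 is a Tuesday.
The range spans 52 days (inclusive of both endpoints).
52 = 7 × 7 + 3, so there are 7 full weeks plus 3 extra days.
Each full week contributes 2 weekend days (Sat, Sun): 7 × 2 = 14.
The 3 extra days are Tuesday, Wednesday, Thursday — none qualify.
Total: 14 + 0 = 14.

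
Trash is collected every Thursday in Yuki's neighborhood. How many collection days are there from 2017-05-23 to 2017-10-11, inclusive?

2017-05-23 is a Tuesday.
The range spans 142 days (inclusive of both endpoints).
142 = 7 × 20 + 2, so there are 20 full weeks plus 2 extra days.
Each full week contributes one Thursday: 20 so far.
The 2 extra days are Tuesday, Wednesday — none qualify.
Total: 20 + 0 = 20.

20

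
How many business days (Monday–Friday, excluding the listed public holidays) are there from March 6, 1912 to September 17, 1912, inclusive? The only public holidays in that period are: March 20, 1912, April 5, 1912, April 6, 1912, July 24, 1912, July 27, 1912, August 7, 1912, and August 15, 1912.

135

March 6, 1912 is a Wednesday.
That's 196 days from start to end, counting both.
196 = 7 × 28, so the span is exactly 28 full weeks.
Each full week contributes 5 weekdays (Mon–Fri): 28 × 5 = 140.
Holidays: March 20, 1912 (Wed); April 5, 1912 (Fri); April 6, 1912 (Sat); July 24, 1912 (Wed); July 27, 1912 (Sat); August 7, 1912 (Wed); August 15, 1912 (Thu).
5 of the 7 holidays fall on weekdays; the rest are weekends and were already excluded.
Business days: 140 − 5 = 135.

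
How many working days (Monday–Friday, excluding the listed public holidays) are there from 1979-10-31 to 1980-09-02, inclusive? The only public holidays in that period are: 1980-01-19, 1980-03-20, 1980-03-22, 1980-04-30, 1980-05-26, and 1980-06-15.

1979-10-31 is a Wednesday.
That's 308 days from start to end, counting both.
308 = 7 × 44, so the span is exactly 44 full weeks.
Each full week contributes 5 weekdays (Mon–Fri): 44 × 5 = 220.
Holidays: 1980-01-19 (Sat); 1980-03-20 (Thu); 1980-03-22 (Sat); 1980-04-30 (Wed); 1980-05-26 (Mon); 1980-06-15 (Sun).
3 of the 6 holidays fall on weekdays; the rest are weekends and were already excluded.
Business days: 220 − 3 = 217.

217 working days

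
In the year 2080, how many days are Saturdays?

52

1 January 2080 is a Monday.
That's 366 days from start to end, counting both.
366 = 7 × 52 + 2, so there are 52 full weeks plus 2 extra days.
Each full week contributes one Saturday: 52 so far.
The 2 extra days are Monday, Tuesday — none qualify.
Total: 52 + 0 = 52.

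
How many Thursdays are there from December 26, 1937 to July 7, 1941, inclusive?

December 26, 1937 is a Sunday.
That's 1290 days from start to end, counting both.
1290 = 7 × 184 + 2, so there are 184 full weeks plus 2 extra days.
Each full week contributes one Thursday: 184 so far.
The 2 extra days are Sun, Mon — none qualify.
Total: 184 + 0 = 184.

184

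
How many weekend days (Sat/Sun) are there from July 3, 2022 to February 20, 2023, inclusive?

67

July 3, 2022 is a Sunday.
That's 233 days from start to end, counting both.
233 = 7 × 33 + 2, so there are 33 full weeks plus 2 extra days.
Each full week contributes 2 weekend days (Sat, Sun): 33 × 2 = 66.
The 2 extra days are Sunday, Monday — 1 of them qualifies.
Total: 66 + 1 = 67.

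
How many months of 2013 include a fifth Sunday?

A month has five Sundays exactly when Sunday falls within its first (length − 28) days.
Jan: 31 days, starts Tue → 5 of Tue, Wed, Thu
Feb: 28 days, starts Fri → 5 of (none)
Mar: 31 days, starts Fri → 5 of Fri, Sat, Sun ✓
Apr: 30 days, starts Mon → 5 of Mon, Tue
May: 31 days, starts Wed → 5 of Wed, Thu, Fri
Jun: 30 days, starts Sat → 5 of Sat, Sun ✓
Jul: 31 days, starts Mon → 5 of Mon, Tue, Wed
Aug: 31 days, starts Thu → 5 of Thu, Fri, Sat
Sep: 30 days, starts Sun → 5 of Sun, Mon ✓
Oct: 31 days, starts Tue → 5 of Tue, Wed, Thu
Nov: 30 days, starts Fri → 5 of Fri, Sat
Dec: 31 days, starts Sun → 5 of Sun, Mon, Tue ✓
Months with five Sundays: Mar, Jun, Sep, Dec.

4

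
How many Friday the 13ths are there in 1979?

2

The 13th falls on a Friday when the month's 13th has weekday Fri.
Jan 13 is Sat; Feb 13 is Tue; Mar 13 is Tue; Apr 13 is Fri ✓; May 13 is Sun; Jun 13 is Wed; Jul 13 is Fri ✓; Aug 13 is Mon; Sep 13 is Thu; Oct 13 is Sat; Nov 13 is Tue; Dec 13 is Thu.
Friday the 13ths: Apr, Jul.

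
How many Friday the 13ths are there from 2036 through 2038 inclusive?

5

Friday-the-13ths by year:
2036: Jun
2037: Feb, Mar, Nov
2038: Aug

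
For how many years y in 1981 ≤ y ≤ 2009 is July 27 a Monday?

Day of week of July 27 in each year:
1981: Mon ✓, 1982: Tue, 1983: Wed, 1984: Fri, 1985: Sat, 1986: Sun, 1987: Mon ✓, 1988: Wed, 1989: Thu, 1990: Fri, 1991: Sat, 1992: Mon ✓, 1993: Tue, 1994: Wed, 1995: Thu, 1996: Sat, 1997: Sun, 1998: Mon ✓, 1999: Tue, 2000: Thu, 2001: Fri, 2002: Sat, 2003: Sun, 2004: Tue, 2005: Wed, 2006: Thu, 2007: Fri, 2008: Sun, 2009: Mon ✓
Mondays: 1981, 1987, 1992, 1998, 2009.

5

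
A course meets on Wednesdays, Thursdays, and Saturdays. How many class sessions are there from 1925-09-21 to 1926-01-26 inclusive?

54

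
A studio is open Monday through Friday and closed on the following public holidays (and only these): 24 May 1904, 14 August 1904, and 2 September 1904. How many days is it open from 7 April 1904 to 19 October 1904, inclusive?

138

7 April 1904 is a Thursday.
The range spans 196 days (inclusive of both endpoints).
196 = 7 × 28, so the span is exactly 28 full weeks.
Each full week contributes 5 weekdays (Mon–Fri): 28 × 5 = 140.
Total: 140.
Holidays: 24 May 1904 (Tue); 14 August 1904 (Sun); 2 September 1904 (Fri).
2 of the 3 holidays fall on weekdays; the rest are weekends and were already excluded.
Business days: 140 − 2 = 138.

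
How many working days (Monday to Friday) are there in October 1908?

22 weekdays

October 1, 1908 is a Thursday.
From October 1, 1908 to October 31, 1908 is 31 days inclusive.
31 = 7 × 4 + 3, so there are 4 full weeks plus 3 extra days.
Each full week contributes 5 weekdays (Mon–Fri): 4 × 5 = 20.
The 3 extra days are Thu, Fri, Sat — 2 of them qualify.
Total: 20 + 2 = 22.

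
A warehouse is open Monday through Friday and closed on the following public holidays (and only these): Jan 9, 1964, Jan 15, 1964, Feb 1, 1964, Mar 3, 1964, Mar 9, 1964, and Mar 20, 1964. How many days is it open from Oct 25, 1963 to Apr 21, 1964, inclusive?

Oct 25, 1963 is a Friday.
The range spans 180 days (inclusive of both endpoints).
180 = 7 × 25 + 5, so there are 25 full weeks plus 5 extra days.
Each full week contributes 5 weekdays (Mon–Fri): 25 × 5 = 125.
The 5 extra days are Friday, Saturday, Sunday, Monday, Tuesday — 3 of them qualify.
Total: 125 + 3 = 128.
Holidays: Jan 9, 1964 (Thu); Jan 15, 1964 (Wed); Feb 1, 1964 (Sat); Mar 3, 1964 (Tue); Mar 9, 1964 (Mon); Mar 20, 1964 (Fri).
5 of the 6 holidays fall on weekdays; the rest are weekends and were already excluded.
Business days: 128 − 5 = 123.

123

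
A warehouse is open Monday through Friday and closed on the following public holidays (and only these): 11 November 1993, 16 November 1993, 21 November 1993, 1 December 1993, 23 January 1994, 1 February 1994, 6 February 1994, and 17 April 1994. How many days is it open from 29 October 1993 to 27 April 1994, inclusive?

125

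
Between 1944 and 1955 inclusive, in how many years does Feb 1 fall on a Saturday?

1

Day of week of February 1 in each year:
1944: Tue, 1945: Thu, 1946: Fri, 1947: Sat ✓, 1948: Sun, 1949: Tue, 1950: Wed, 1951: Thu, 1952: Fri, 1953: Sun, 1954: Mon, 1955: Tue
Saturdays: 1947.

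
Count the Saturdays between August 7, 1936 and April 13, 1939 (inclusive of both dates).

140

August 7, 1936 is a Friday.
From August 7, 1936 to April 13, 1939 is 980 days inclusive.
980 = 7 × 140, so the span is exactly 140 full weeks.
Each full week contributes one Saturday: 140 so far.
Total: 140.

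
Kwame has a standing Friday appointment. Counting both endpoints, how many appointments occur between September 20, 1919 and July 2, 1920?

September 20, 1919 is a Saturday.
That's 287 days from start to end, counting both.
287 = 7 × 41, so the span is exactly 41 full weeks.
Each full week contributes one Friday: 41 so far.

41 Fridays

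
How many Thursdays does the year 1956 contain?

52

Jan 1, 1956 is a Sunday.
From Jan 1, 1956 to Dec 31, 1956 is 366 days inclusive.
366 = 7 × 52 + 2, so there are 52 full weeks plus 2 extra days.
Each full week contributes one Thursday: 52 so far.
The 2 extra days are Sun, Mon — none qualify.
Total: 52 + 0 = 52.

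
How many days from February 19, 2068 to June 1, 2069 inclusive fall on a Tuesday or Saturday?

134

February 19, 2068 is a Sunday.
The range spans 469 days (inclusive of both endpoints).
469 = 7 × 67, so the span is exactly 67 full weeks.
Each full week contributes 2 days from the set (Tue, Sat): 67 × 2 = 134.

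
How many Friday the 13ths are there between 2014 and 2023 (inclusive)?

Friday-the-13ths by year:
2014: Jun
2015: Feb, Mar, Nov
2016: May
2017: Jan, Oct
2018: Apr, Jul
2019: Sep, Dec
2020: Mar, Nov
2021: Aug
2022: May
2023: Jan, Oct

17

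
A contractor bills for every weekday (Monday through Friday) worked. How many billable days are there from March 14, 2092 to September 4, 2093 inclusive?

386 weekdays

March 14, 2092 is a Friday.
That's 540 days from start to end, counting both.
540 = 7 × 77 + 1, so there are 77 full weeks plus 1 extra day.
Each full week contributes 5 weekdays (Mon–Fri): 77 × 5 = 385.
The 1 extra day is Fri — 1 of them qualifies.
Total: 385 + 1 = 386.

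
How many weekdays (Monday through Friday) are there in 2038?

Jan 1, 2038 is a Friday.
From Jan 1, 2038 to Dec 31, 2038 is 365 days inclusive.
365 = 7 × 52 + 1, so there are 52 full weeks plus 1 extra day.
Each full week contributes 5 weekdays (Mon–Fri): 52 × 5 = 260.
The 1 extra day is Fri — 1 of them qualifies.
Total: 260 + 1 = 261.

261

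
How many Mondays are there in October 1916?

1 October 1916 is a Sunday.
The range spans 31 days (inclusive of both endpoints).
31 = 7 × 4 + 3, so there are 4 full weeks plus 3 extra days.
Each full week contributes one Monday: 4 so far.
The 3 extra days are Sunday, Monday, Tuesday — 1 of them qualifies.
Total: 4 + 1 = 5.

5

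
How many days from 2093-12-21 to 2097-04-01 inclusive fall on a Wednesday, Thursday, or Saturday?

513

2093-12-21 is a Monday.
The range spans 1198 days (inclusive of both endpoints).
1198 = 7 × 171 + 1, so there are 171 full weeks plus 1 extra day.
Each full week contributes 3 days from the set (Wed, Thu, Sat): 171 × 3 = 513.
The 1 extra day is Mon — none qualify.
Total: 513 + 0 = 513.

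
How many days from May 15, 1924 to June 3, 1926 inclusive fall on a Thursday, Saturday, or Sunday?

322

May 15, 1924 is a Thursday.
From May 15, 1924 to June 3, 1926 is 750 days inclusive.
750 = 7 × 107 + 1, so there are 107 full weeks plus 1 extra day.
Each full week contributes 3 days from the set (Thu, Sat, Sun): 107 × 3 = 321.
The 1 extra day is Thursday — 1 of them qualifies.
Total: 321 + 1 = 322.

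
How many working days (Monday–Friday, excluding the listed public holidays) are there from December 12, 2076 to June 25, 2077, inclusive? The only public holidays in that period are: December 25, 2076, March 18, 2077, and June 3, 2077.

December 12, 2076 is a Saturday.
The range spans 196 days (inclusive of both endpoints).
196 = 7 × 28, so the span is exactly 28 full weeks.
Each full week contributes 5 weekdays (Mon–Fri): 28 × 5 = 140.
Holidays: December 25, 2076 (Fri); March 18, 2077 (Thu); June 3, 2077 (Thu).
All 3 holidays fall on weekdays, so subtract 3.
Business days: 140 − 3 = 137.

137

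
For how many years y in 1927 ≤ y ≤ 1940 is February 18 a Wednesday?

1

Day of week of February 18 in each year:
1927: Fri, 1928: Sat, 1929: Mon, 1930: Tue, 1931: Wed ✓, 1932: Thu, 1933: Sat, 1934: Sun, 1935: Mon, 1936: Tue, 1937: Thu, 1938: Fri, 1939: Sat, 1940: Sun
Wednesdays: 1931.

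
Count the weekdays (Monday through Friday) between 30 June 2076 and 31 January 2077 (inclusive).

154 weekdays

30 June 2076 is a Tuesday.
From 30 June 2076 to 31 January 2077 is 216 days inclusive.
216 = 7 × 30 + 6, so there are 30 full weeks plus 6 extra days.
Each full week contributes 5 weekdays (Mon–Fri): 30 × 5 = 150.
The 6 extra days are Tuesday, Wednesday, Thursday, Friday, Saturday, Sunday — 4 of them qualify.
Total: 150 + 4 = 154.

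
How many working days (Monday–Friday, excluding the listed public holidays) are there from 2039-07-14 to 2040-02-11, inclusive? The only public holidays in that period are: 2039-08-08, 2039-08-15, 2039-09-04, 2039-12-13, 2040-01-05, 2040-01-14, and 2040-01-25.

2039-07-14 is a Thursday.
That's 213 days from start to end, counting both.
213 = 7 × 30 + 3, so there are 30 full weeks plus 3 extra days.
Each full week contributes 5 weekdays (Mon–Fri): 30 × 5 = 150.
The 3 extra days are Thursday, Friday, Saturday — 2 of them qualify.
Total: 150 + 2 = 152.
Holidays: 2039-08-08 (Mon); 2039-08-15 (Mon); 2039-09-04 (Sun); 2039-12-13 (Tue); 2040-01-05 (Thu); 2040-01-14 (Sat); 2040-01-25 (Wed).
5 of the 7 holidays fall on weekdays; the rest are weekends and were already excluded.
Business days: 152 − 5 = 147.

147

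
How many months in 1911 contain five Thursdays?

4

A month has five Thursdays exactly when Thursday falls within its first (length − 28) days.
Jan: 31 days, starts Sun → 5 of Sun, Mon, Tue
Feb: 28 days, starts Wed → 5 of (none)
Mar: 31 days, starts Wed → 5 of Wed, Thu, Fri ✓
Apr: 30 days, starts Sat → 5 of Sat, Sun
May: 31 days, starts Mon → 5 of Mon, Tue, Wed
Jun: 30 days, starts Thu → 5 of Thu, Fri ✓
Jul: 31 days, starts Sat → 5 of Sat, Sun, Mon
Aug: 31 days, starts Tue → 5 of Tue, Wed, Thu ✓
Sep: 30 days, starts Fri → 5 of Fri, Sat
Oct: 31 days, starts Sun → 5 of Sun, Mon, Tue
Nov: 30 days, starts Wed → 5 of Wed, Thu ✓
Dec: 31 days, starts Fri → 5 of Fri, Sat, Sun
Months with five Thursdays: Mar, Jun, Aug, Nov.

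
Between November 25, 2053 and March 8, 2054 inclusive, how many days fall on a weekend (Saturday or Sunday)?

November 25, 2053 is a Tuesday.
That's 104 days from start to end, counting both.
104 = 7 × 14 + 6, so there are 14 full weeks plus 6 extra days.
Each full week contributes 2 weekend days (Sat, Sun): 14 × 2 = 28.
The 6 extra days are Tue, Wed, Thu, Fri, Sat, Sun — 2 of them qualify.
Total: 28 + 2 = 30.

30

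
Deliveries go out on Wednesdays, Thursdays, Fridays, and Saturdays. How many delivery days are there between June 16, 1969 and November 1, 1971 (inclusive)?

496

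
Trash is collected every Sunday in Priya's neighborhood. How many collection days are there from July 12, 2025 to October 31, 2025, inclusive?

16 Sundays

July 12, 2025 is a Saturday.
That's 112 days from start to end, counting both.
112 = 7 × 16, so the span is exactly 16 full weeks.
Each full week contributes one Sunday: 16 so far.
Total: 16.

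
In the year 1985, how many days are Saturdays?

1 January 1985 is a Tuesday.
From 1 January 1985 to 31 December 1985 is 365 days inclusive.
365 = 7 × 52 + 1, so there are 52 full weeks plus 1 extra day.
Each full week contributes one Saturday: 52 so far.
The 1 extra day is Tuesday — none qualify.
Total: 52 + 0 = 52.

52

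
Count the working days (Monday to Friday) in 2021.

2021-01-01 is a Friday.
That's 365 days from start to end, counting both.
365 = 7 × 52 + 1, so there are 52 full weeks plus 1 extra day.
Each full week contributes 5 weekdays (Mon–Fri): 52 × 5 = 260.
The 1 extra day is Friday — 1 of them qualifies.
Total: 260 + 1 = 261.

261 weekdays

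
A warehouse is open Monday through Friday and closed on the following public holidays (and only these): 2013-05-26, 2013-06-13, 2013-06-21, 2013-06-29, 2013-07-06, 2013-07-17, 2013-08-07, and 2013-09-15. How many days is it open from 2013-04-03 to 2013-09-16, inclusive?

115 business days

2013-04-03 is a Wednesday.
The range spans 167 days (inclusive of both endpoints).
167 = 7 × 23 + 6, so there are 23 full weeks plus 6 extra days.
Each full week contributes 5 weekdays (Mon–Fri): 23 × 5 = 115.
The 6 extra days are Wed, Thu, Fri, Sat, Sun, Mon — 4 of them qualify.
Total: 115 + 4 = 119.
Holidays: 2013-05-26 (Sun); 2013-06-13 (Thu); 2013-06-21 (Fri); 2013-06-29 (Sat); 2013-07-06 (Sat); 2013-07-17 (Wed); 2013-08-07 (Wed); 2013-09-15 (Sun).
4 of the 8 holidays fall on weekdays; the rest are weekends and were already excluded.
Business days: 119 − 4 = 115.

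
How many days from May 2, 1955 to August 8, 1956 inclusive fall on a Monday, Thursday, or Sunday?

199

May 2, 1955 is a Monday.
The range spans 465 days (inclusive of both endpoints).
465 = 7 × 66 + 3, so there are 66 full weeks plus 3 extra days.
Each full week contributes 3 days from the set (Mon, Thu, Sun): 66 × 3 = 198.
The 3 extra days are Monday, Tuesday, Wednesday — 1 of them qualifies.
Total: 198 + 1 = 199.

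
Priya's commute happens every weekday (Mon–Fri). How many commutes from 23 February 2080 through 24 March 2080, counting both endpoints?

21 weekdays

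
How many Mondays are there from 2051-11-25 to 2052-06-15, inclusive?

29

2051-11-25 is a Saturday.
That's 204 days from start to end, counting both.
204 = 7 × 29 + 1, so there are 29 full weeks plus 1 extra day.
Each full week contributes one Monday: 29 so far.
The 1 extra day is Sat — none qualify.
Total: 29 + 0 = 29.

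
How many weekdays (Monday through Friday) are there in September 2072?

22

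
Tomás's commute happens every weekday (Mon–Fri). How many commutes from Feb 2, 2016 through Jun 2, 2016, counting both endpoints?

88 weekdays

Feb 2, 2016 is a Tuesday.
That's 122 days from start to end, counting both.
122 = 7 × 17 + 3, so there are 17 full weeks plus 3 extra days.
Each full week contributes 5 weekdays (Mon–Fri): 17 × 5 = 85.
The 3 extra days are Tue, Wed, Thu — 3 of them qualify.
Total: 85 + 3 = 88.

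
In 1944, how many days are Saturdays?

53

Jan 1, 1944 is a Saturday.
From Jan 1, 1944 to Dec 31, 1944 is 366 days inclusive.
366 = 7 × 52 + 2, so there are 52 full weeks plus 2 extra days.
Each full week contributes one Saturday: 52 so far.
The 2 extra days are Saturday, Sunday — 1 of them qualifies.
Total: 52 + 1 = 53.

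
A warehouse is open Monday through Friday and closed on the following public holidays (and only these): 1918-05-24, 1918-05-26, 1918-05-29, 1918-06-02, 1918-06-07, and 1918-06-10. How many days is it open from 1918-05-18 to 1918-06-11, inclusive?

1918-05-18 is a Saturday.
The range spans 25 days (inclusive of both endpoints).
25 = 7 × 3 + 4, so there are 3 full weeks plus 4 extra days.
Each full week contributes 5 weekdays (Mon–Fri): 3 × 5 = 15.
The 4 extra days are Sat, Sun, Mon, Tue — 2 of them qualify.
Total: 15 + 2 = 17.
Holidays: 1918-05-24 (Fri); 1918-05-26 (Sun); 1918-05-29 (Wed); 1918-06-02 (Sun); 1918-06-07 (Fri); 1918-06-10 (Mon).
4 of the 6 holidays fall on weekdays; the rest are weekends and were already excluded.
Business days: 17 − 4 = 13.

13 business days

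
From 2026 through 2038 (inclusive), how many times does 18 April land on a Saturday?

Day of week of April 18 in each year:
2026: Sat ✓, 2027: Sun, 2028: Tue, 2029: Wed, 2030: Thu, 2031: Fri, 2032: Sun, 2033: Mon, 2034: Tue, 2035: Wed, 2036: Fri, 2037: Sat ✓, 2038: Sun
Saturdays: 2026, 2037.

2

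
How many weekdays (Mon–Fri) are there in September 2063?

Sep 1, 2063 is a Saturday.
From Sep 1, 2063 to Sep 30, 2063 is 30 days inclusive.
30 = 7 × 4 + 2, so there are 4 full weeks plus 2 extra days.
Each full week contributes 5 weekdays (Mon–Fri): 4 × 5 = 20.
The 2 extra days are Saturday, Sunday — none qualify.
Total: 20 + 0 = 20.

20 weekdays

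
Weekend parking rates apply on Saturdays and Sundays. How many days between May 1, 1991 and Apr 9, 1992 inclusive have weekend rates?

98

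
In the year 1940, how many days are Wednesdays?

52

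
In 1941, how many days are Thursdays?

52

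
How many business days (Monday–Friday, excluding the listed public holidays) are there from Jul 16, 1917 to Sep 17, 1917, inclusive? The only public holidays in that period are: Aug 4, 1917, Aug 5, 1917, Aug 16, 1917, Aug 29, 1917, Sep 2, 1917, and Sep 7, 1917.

43 business days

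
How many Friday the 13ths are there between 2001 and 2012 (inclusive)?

21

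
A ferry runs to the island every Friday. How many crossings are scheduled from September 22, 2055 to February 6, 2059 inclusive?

176 Fridays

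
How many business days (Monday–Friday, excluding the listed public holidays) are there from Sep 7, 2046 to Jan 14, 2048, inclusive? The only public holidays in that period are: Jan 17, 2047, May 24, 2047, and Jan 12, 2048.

351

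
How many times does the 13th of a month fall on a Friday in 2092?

1

The 13th falls on a Friday when the month's 13th has weekday Fri.
Jan 13 is Sun; Feb 13 is Wed; Mar 13 is Thu; Apr 13 is Sun; May 13 is Tue; Jun 13 is Fri ✓; Jul 13 is Sun; Aug 13 is Wed; Sep 13 is Sat; Oct 13 is Mon; Nov 13 is Thu; Dec 13 is Sat.
Friday the 13ths: Jun.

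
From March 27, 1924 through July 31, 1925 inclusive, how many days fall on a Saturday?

March 27, 1924 is a Thursday.
From March 27, 1924 to July 31, 1925 is 492 days inclusive.
492 = 7 × 70 + 2, so there are 70 full weeks plus 2 extra days.
Each full week contributes one Saturday: 70 so far.
The 2 extra days are Thu, Fri — none qualify.
Total: 70 + 0 = 70.

70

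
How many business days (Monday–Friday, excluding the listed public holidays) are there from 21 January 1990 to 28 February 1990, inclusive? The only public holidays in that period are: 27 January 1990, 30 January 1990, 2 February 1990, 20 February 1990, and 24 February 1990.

25

21 January 1990 is a Sunday.
That's 39 days from start to end, counting both.
39 = 7 × 5 + 4, so there are 5 full weeks plus 4 extra days.
Each full week contributes 5 weekdays (Mon–Fri): 5 × 5 = 25.
The 4 extra days are Sun, Mon, Tue, Wed — 3 of them qualify.
Total: 25 + 3 = 28.
Holidays: 27 January 1990 (Sat); 30 January 1990 (Tue); 2 February 1990 (Fri); 20 February 1990 (Tue); 24 February 1990 (Sat).
3 of the 5 holidays fall on weekdays; the rest are weekends and were already excluded.
Business days: 28 − 3 = 25.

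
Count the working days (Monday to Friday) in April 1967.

20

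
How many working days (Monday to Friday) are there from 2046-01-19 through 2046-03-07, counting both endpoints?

2046-01-19 is a Friday.
From 2046-01-19 to 2046-03-07 is 48 days inclusive.
48 = 7 × 6 + 6, so there are 6 full weeks plus 6 extra days.
Each full week contributes 5 weekdays (Mon–Fri): 6 × 5 = 30.
The 6 extra days are Friday, Saturday, Sunday, Monday, Tuesday, Wednesday — 4 of them qualify.
Total: 30 + 4 = 34.

34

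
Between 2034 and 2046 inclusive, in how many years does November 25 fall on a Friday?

Day of week of November 25 in each year:
2034: Sat, 2035: Sun, 2036: Tue, 2037: Wed, 2038: Thu, 2039: Fri ✓, 2040: Sun, 2041: Mon, 2042: Tue, 2043: Wed, 2044: Fri ✓, 2045: Sat, 2046: Sun
Fridays: 2039, 2044.

2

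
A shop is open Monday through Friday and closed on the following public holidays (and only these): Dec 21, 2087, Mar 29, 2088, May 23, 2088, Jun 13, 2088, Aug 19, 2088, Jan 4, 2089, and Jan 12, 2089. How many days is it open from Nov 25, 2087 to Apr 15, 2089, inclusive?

360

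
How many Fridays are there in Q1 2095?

2095-01-01 is a Saturday.
The range spans 90 days (inclusive of both endpoints).
90 = 7 × 12 + 6, so there are 12 full weeks plus 6 extra days.
Each full week contributes one Friday: 12 so far.
The 6 extra days are Sat, Sun, Mon, Tue, Wed, Thu — none qualify.
Total: 12 + 0 = 12.

12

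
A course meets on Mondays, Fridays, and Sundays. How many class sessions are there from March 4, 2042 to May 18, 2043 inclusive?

189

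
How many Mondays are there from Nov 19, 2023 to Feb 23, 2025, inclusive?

66

Nov 19, 2023 is a Sunday.
From Nov 19, 2023 to Feb 23, 2025 is 463 days inclusive.
463 = 7 × 66 + 1, so there are 66 full weeks plus 1 extra day.
Each full week contributes one Monday: 66 so far.
The 1 extra day is Sun — none qualify.
Total: 66 + 0 = 66.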